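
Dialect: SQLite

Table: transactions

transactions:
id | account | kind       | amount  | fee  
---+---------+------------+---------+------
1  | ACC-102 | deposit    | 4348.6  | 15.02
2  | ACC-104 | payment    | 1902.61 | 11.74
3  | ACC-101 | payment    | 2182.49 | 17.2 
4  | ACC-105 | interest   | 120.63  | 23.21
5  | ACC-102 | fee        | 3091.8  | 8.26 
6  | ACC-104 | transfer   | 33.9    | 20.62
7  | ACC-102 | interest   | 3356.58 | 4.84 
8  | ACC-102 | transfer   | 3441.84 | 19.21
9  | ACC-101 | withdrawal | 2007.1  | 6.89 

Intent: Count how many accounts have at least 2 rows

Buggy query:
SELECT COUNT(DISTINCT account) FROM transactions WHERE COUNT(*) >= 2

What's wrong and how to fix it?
Bug: COUNT(*) cannot appear in WHERE; the per-group count doesn't exist yet

Fix: Group first with HAVING COUNT(*) >= 2, then COUNT the resulting groups

Corrected query:
SELECT COUNT(*) FROM (SELECT account FROM transactions GROUP BY account HAVING COUNT(*) >= 2)

Result:
COUNT(*)
--------
3       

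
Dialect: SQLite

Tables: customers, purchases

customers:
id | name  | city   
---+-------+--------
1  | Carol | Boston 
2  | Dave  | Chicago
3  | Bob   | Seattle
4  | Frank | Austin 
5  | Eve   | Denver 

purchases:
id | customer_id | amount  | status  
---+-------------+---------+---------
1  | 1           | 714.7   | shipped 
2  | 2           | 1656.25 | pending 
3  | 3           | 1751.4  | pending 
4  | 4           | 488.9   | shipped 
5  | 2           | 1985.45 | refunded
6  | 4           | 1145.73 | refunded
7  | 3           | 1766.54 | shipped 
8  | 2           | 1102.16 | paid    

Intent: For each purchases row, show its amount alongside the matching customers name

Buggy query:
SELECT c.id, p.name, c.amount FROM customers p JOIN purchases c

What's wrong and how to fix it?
Bug: JOIN with no ON clause produces a cartesian product; every purchases row pairs with every customers row

Fix: Add ON c.customer_id = p.id to the JOIN

Corrected query:
SELECT c.id, p.name, c.amount FROM customers p JOIN purchases c ON c.customer_id = p.id

Result:
id | name  | amount 
---+-------+--------
1  | Carol | 714.7  
2  | Dave  | 1656.25
3  | Bob   | 1751.4 
4  | Frank | 488.9  
5  | Dave  | 1985.45
6  | Frank | 1145.73
7  | Bob   | 1766.54
8  | Dave  | 1102.16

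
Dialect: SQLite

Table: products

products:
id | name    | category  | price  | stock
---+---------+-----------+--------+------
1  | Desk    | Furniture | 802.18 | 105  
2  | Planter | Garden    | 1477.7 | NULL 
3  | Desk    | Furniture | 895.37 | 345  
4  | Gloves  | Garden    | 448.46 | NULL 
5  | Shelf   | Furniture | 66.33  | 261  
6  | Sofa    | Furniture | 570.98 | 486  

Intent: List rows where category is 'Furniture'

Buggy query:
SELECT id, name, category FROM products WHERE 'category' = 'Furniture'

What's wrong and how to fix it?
Bug: 'category' in single quotes is a string literal, not the column; the comparison is literal-vs-literal and never true

Fix: Remove the quotes around the column name (or use double quotes for an identifier)

Corrected query:
SELECT id, name, category FROM products WHERE category = 'Furniture'

Result:
id | name  | category 
---+-------+----------
1  | Desk  | Furniture
3  | Desk  | Furniture
5  | Shelf | Furniture
6  | Sofa  | Furniture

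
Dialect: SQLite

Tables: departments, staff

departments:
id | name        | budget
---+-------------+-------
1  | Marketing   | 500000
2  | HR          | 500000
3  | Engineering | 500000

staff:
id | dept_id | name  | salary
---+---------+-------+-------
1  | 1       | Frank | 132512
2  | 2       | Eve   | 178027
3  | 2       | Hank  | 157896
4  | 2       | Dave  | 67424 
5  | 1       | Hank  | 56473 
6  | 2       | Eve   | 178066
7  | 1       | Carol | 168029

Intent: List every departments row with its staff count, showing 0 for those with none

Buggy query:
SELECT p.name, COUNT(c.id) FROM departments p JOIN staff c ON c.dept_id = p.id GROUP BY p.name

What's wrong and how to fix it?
Bug: An inner join excludes parents with zero children

Fix: Use LEFT JOIN so parents without children still appear (COUNT(c.id) gives 0)

Corrected query:
SELECT p.name, COUNT(c.id) FROM departments p LEFT JOIN staff c ON c.dept_id = p.id GROUP BY p.name

Result:
name        | COUNT(c.id)
------------+------------
Engineering | 0          
HR          | 4          
Marketing   | 3          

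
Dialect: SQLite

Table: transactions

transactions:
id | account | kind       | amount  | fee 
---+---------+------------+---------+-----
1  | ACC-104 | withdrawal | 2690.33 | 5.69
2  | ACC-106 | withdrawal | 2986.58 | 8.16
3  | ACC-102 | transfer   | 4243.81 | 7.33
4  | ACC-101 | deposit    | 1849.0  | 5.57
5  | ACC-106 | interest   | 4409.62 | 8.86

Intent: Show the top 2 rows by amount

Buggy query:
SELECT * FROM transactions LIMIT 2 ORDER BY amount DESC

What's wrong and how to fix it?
Bug: ORDER BY cannot follow LIMIT; LIMIT is the final clause

Fix: Swap the clauses: ORDER BY first, then LIMIT

Corrected query:
SELECT * FROM transactions ORDER BY amount DESC LIMIT 2

Result:
id | account | kind     | amount  | fee 
---+---------+----------+---------+-----
5  | ACC-106 | interest | 4409.62 | 8.86
3  | ACC-102 | transfer | 4243.81 | 7.33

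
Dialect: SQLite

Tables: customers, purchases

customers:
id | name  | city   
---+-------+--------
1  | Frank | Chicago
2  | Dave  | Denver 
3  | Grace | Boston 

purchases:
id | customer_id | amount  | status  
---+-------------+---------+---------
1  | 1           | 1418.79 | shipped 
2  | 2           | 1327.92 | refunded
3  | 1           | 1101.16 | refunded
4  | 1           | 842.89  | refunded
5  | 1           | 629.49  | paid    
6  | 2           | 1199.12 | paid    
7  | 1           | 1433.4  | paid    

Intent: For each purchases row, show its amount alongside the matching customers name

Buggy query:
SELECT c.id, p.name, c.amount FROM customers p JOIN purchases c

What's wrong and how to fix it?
Bug: JOIN with no ON clause produces a cartesian product; every purchases row pairs with every customers row

Fix: Add ON c.customer_id = p.id to the JOIN

Corrected query:
SELECT c.id, p.name, c.amount FROM customers p JOIN purchases c ON c.customer_id = p.id

Result:
id | name  | amount 
---+-------+--------
1  | Frank | 1418.79
2  | Dave  | 1327.92
3  | Frank | 1101.16
4  | Frank | 842.89 
5  | Frank | 629.49 
6  | Dave  | 1199.12
7  | Frank | 1433.4 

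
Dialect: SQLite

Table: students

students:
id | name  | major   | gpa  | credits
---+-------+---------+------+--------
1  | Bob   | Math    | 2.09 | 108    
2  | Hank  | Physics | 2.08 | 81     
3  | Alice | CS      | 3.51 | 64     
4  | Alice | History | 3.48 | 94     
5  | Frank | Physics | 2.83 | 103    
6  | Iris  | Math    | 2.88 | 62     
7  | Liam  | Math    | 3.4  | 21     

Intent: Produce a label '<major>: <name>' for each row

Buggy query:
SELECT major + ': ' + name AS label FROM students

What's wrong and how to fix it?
Bug: SQLite uses || for string concatenation; + coerces text to numbers (yielding 0)

Fix: Replace + with || to concatenate text

Corrected query:
SELECT major || ': ' || name AS label FROM students

Result:
label         
--------------
Math: Bob     
Physics: Hank 
CS: Alice     
History: Alice
Physics: Frank
Math: Iris    
Math: Liam    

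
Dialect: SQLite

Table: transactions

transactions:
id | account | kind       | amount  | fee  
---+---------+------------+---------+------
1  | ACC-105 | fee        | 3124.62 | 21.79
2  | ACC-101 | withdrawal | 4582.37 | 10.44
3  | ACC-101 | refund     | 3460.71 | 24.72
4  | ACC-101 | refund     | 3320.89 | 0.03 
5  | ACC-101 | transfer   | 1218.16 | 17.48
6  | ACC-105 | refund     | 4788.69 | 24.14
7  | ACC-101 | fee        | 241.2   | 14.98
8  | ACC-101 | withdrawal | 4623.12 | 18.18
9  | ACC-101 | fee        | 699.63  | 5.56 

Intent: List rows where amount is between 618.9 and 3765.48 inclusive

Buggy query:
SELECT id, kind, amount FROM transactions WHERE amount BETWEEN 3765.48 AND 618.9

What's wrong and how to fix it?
Bug: BETWEEN expects the lower bound first; with 3765.48 AND 618.9 the range is empty

Fix: Swap the bounds so the smaller value comes first

Corrected query:
SELECT id, kind, amount FROM transactions WHERE amount BETWEEN 618.9 AND 3765.48

Result:
id | kind     | amount 
---+----------+--------
1  | fee      | 3124.62
3  | refund   | 3460.71
4  | refund   | 3320.89
5  | transfer | 1218.16
9  | fee      | 699.63 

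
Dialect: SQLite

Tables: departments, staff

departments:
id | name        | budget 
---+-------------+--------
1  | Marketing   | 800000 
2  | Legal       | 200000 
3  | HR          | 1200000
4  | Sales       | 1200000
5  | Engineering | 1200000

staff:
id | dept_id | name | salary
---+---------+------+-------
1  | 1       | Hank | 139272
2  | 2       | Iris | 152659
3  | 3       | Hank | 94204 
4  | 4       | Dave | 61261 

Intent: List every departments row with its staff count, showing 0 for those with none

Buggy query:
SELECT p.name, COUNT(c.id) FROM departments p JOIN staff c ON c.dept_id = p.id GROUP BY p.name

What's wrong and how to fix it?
Bug: INNER JOIN drops departments rows that have no matching staff rows

Fix: Use LEFT JOIN so parents without children still appear (COUNT(c.id) gives 0)

Corrected query:
SELECT p.name, COUNT(c.id) FROM departments p LEFT JOIN staff c ON c.dept_id = p.id GROUP BY p.name

Result:
name        | COUNT(c.id)
------------+------------
Engineering | 0          
HR          | 1          
Legal       | 1          
Marketing   | 1          
Sales       | 1          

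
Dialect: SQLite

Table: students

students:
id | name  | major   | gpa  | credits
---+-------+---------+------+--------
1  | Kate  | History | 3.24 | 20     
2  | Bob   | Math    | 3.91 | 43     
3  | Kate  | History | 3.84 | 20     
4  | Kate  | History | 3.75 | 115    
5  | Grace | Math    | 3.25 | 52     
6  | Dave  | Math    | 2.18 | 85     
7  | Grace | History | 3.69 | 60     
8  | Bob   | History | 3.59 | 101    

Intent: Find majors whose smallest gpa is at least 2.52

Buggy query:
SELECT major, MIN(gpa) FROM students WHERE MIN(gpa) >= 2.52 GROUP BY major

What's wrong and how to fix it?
Bug: Aggregates like MIN are computed per group after WHERE runs

Fix: Use HAVING for the per-group MIN condition

Corrected query:
SELECT major, MIN(gpa) FROM students GROUP BY major HAVING MIN(gpa) >= 2.52

Result:
major   | MIN(gpa)
--------+---------
History | 3.24    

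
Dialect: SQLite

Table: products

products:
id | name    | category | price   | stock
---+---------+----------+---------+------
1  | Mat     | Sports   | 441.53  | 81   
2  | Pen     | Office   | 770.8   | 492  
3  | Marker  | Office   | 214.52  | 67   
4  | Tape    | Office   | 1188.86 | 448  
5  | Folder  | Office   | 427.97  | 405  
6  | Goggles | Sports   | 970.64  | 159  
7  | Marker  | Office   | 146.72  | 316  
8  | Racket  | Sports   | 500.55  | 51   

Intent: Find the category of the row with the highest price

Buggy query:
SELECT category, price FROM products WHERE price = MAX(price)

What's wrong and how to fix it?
Bug: MAX(price) is an aggregate and cannot be used directly in WHERE

Fix: Use a subquery: WHERE price = (SELECT MAX(price) FROM products)

Corrected query:
SELECT category, price FROM products WHERE price = (SELECT MAX(price) FROM products)

Result:
category | price  
---------+--------
Office   | 1188.86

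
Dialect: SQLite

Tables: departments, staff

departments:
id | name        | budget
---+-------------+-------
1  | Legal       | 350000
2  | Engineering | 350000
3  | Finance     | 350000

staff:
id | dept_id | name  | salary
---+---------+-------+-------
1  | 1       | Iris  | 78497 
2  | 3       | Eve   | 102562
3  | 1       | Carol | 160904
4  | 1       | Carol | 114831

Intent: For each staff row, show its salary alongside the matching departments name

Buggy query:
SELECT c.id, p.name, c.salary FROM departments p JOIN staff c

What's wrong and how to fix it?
Bug: Missing join condition: each staff row is matched to all departments rows instead of just its own

Fix: Add ON c.dept_id = p.id to the JOIN

Corrected query:
SELECT c.id, p.name, c.salary FROM departments p JOIN staff c ON c.dept_id = p.id

Result:
id | name    | salary
---+---------+-------
1  | Legal   | 78497 
2  | Finance | 102562
3  | Legal   | 160904
4  | Legal   | 114831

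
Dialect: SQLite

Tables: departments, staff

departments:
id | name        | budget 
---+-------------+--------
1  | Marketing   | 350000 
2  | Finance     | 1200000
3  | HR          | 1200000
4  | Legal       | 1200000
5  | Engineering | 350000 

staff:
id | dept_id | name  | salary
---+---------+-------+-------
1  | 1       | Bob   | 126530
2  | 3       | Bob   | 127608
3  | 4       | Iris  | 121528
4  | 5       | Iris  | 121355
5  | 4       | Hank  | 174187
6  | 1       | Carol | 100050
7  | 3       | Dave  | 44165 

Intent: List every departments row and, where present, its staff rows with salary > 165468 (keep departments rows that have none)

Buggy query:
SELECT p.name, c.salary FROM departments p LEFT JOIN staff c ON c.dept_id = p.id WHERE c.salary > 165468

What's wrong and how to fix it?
Bug: Filtering c.salary in WHERE discards the NULL rows produced by LEFT JOIN, turning it into an inner join

Fix: Put 'c.salary > 165468' in the JOIN's ON clause instead of WHERE

Corrected query:
SELECT p.name, c.salary FROM departments p LEFT JOIN staff c ON c.dept_id = p.id AND c.salary > 165468

Result:
name        | salary
------------+-------
Marketing   | NULL  
Finance     | NULL  
HR          | NULL  
Legal       | 174187
Engineering | NULL  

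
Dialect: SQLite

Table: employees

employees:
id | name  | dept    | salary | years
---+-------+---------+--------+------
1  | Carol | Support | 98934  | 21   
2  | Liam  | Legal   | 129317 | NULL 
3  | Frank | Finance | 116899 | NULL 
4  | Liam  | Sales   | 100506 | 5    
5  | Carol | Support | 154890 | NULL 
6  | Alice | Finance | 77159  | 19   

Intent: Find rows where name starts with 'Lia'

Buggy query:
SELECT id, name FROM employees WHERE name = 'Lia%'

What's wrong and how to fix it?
Bug: '=' compares the literal string including the % character; pattern matching needs LIKE

Fix: Replace '=' with LIKE so 'Lia%' is treated as a pattern

Corrected query:
SELECT id, name FROM employees WHERE name LIKE 'Lia%'

Result:
id | name
---+-----
2  | Liam
4  | Liam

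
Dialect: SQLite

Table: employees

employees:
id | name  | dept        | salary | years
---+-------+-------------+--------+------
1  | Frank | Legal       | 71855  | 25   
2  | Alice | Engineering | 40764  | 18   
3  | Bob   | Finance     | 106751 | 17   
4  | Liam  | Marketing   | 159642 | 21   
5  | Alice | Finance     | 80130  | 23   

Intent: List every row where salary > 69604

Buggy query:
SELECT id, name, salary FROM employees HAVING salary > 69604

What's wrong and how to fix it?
Bug: This is a non-aggregate query (no GROUP BY, no aggregates), so in SQLite the HAVING clause is invalid here; a row-level condition belongs in WHERE

Fix: Use WHERE for row-level filtering

Corrected query:
SELECT id, name, salary FROM employees WHERE salary > 69604

Result:
id | name  | salary
---+-------+-------
1  | Frank | 71855 
3  | Bob   | 106751
4  | Liam  | 159642
5  | Alice | 80130 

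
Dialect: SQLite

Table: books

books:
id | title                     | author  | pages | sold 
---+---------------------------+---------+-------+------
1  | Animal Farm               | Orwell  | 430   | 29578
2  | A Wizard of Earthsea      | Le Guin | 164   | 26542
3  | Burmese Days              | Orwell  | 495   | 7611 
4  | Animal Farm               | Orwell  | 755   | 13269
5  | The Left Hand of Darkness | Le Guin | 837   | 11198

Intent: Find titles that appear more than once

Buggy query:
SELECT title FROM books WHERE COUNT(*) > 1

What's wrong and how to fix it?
Bug: COUNT(*) is an aggregate and cannot be used in WHERE

Fix: GROUP BY title, then filter groups with HAVING COUNT(*) > 1

Corrected query:
SELECT title FROM books GROUP BY title HAVING COUNT(*) > 1

Result:
title      
-----------
Animal Farm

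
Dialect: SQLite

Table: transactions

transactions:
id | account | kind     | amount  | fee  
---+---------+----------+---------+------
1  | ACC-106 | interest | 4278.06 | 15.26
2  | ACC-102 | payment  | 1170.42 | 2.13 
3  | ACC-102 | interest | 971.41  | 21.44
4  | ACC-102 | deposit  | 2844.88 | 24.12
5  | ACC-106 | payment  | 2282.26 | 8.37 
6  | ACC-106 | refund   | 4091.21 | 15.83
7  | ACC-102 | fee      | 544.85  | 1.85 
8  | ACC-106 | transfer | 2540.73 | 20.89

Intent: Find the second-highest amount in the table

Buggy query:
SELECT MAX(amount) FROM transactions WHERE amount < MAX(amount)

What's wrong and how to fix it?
Bug: MAX(amount) on the right of the comparison is an aggregate-in-WHERE error

Fix: Put the inner MAX in a scalar subquery

Corrected query:
SELECT MAX(amount) FROM transactions WHERE amount < (SELECT MAX(amount) FROM transactions)

Result:
MAX(amount)
-----------
4091.21    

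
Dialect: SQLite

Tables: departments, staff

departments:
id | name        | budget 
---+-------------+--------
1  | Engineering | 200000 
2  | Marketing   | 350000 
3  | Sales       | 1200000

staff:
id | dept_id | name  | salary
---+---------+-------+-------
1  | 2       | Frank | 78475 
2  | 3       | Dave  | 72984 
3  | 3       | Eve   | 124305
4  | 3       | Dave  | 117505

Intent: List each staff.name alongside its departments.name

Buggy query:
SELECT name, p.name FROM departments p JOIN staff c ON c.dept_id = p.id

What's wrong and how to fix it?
Bug: Both tables have a 'name' column; the unqualified reference is ambiguous

Fix: Prefix ambiguous columns with the table alias

Corrected query:
SELECT c.name, p.name FROM departments p JOIN staff c ON c.dept_id = p.id

Result:
name  | name     
------+----------
Frank | Marketing
Dave  | Sales    
Eve   | Sales    
Dave  | Sales    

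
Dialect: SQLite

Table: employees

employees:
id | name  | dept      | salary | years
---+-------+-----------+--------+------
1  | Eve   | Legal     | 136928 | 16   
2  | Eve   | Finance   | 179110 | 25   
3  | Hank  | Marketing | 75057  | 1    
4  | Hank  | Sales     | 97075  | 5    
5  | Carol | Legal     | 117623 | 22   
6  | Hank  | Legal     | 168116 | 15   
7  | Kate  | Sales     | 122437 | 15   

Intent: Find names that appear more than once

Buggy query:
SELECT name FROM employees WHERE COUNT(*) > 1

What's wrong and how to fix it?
Bug: WHERE can't reference COUNT(*); aggregates are computed after WHERE

Fix: GROUP BY name, then filter groups with HAVING COUNT(*) > 1

Corrected query:
SELECT name FROM employees GROUP BY name HAVING COUNT(*) > 1

Result:
name
----
Eve 
Hank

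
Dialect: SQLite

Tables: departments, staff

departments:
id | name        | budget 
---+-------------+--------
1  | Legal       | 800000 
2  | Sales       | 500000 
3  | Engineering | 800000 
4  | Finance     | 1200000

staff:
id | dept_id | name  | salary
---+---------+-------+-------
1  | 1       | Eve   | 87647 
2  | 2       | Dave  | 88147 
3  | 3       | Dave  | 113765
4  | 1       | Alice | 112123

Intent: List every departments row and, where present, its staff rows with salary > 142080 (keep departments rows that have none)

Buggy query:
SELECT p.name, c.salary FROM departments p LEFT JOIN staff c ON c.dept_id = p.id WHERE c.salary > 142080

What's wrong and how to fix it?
Bug: A WHERE condition on the right-hand table after LEFT JOIN drops unmatched parents

Fix: Put 'c.salary > 142080' in the JOIN's ON clause instead of WHERE

Corrected query:
SELECT p.name, c.salary FROM departments p LEFT JOIN staff c ON c.dept_id = p.id AND c.salary > 142080

Result:
name        | salary
------------+-------
Legal       | NULL  
Sales       | NULL  
Engineering | NULL  
Finance     | NULL  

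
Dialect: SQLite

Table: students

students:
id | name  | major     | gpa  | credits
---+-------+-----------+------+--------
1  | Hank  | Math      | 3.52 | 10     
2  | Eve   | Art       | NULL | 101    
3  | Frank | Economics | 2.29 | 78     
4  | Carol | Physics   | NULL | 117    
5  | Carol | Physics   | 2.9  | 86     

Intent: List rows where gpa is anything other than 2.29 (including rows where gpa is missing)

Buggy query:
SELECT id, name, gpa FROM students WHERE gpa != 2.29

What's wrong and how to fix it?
Bug: Inequality against NULL is unknown, not true; rows with NULL are dropped

Fix: Add an explicit OR gpa IS NULL to include the missing-value rows

Corrected query:
SELECT id, name, gpa FROM students WHERE gpa != 2.29 OR gpa IS NULL

Result:
id | name  | gpa 
---+-------+-----
1  | Hank  | 3.52
2  | Eve   | NULL
4  | Carol | NULL
5  | Carol | 2.9 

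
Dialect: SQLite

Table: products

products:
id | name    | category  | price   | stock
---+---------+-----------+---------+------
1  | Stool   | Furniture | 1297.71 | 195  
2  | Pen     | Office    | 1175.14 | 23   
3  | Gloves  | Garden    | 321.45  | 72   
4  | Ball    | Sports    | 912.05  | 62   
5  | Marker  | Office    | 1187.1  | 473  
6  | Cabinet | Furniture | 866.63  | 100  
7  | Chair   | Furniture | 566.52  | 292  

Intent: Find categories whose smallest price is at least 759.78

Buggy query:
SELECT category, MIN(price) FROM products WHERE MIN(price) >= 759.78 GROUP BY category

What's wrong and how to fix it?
Bug: Aggregates like MIN are computed per group after WHERE runs

Fix: Use HAVING for the per-group MIN condition

Corrected query:
SELECT category, MIN(price) FROM products GROUP BY category HAVING MIN(price) >= 759.78

Result:
category | MIN(price)
---------+-----------
Office   | 1175.14   
Sports   | 912.05    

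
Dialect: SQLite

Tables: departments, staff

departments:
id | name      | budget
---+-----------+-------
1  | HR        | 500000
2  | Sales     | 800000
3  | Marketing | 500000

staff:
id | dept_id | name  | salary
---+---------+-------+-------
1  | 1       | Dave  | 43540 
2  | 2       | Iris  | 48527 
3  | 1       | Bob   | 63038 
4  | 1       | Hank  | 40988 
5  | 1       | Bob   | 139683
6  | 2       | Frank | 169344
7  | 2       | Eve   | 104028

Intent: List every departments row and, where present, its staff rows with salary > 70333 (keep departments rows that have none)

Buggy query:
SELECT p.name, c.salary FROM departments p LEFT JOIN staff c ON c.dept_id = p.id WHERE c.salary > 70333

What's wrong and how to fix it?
Bug: Filtering c.salary in WHERE discards the NULL rows produced by LEFT JOIN, turning it into an inner join

Fix: Put 'c.salary > 70333' in the JOIN's ON clause instead of WHERE

Corrected query:
SELECT p.name, c.salary FROM departments p LEFT JOIN staff c ON c.dept_id = p.id AND c.salary > 70333

Result:
name      | salary
----------+-------
HR        | 139683
Sales     | 104028
Sales     | 169344
Marketing | NULL  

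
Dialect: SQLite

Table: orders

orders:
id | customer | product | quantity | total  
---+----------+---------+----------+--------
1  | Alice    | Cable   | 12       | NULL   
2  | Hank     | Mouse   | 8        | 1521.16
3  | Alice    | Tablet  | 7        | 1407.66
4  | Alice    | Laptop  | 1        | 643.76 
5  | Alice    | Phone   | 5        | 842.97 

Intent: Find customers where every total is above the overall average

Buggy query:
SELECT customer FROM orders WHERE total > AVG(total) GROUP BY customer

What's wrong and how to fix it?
Bug: AVG() is an aggregate; it can't sit directly in WHERE

Fix: Use a subquery for AVG and a HAVING MIN(...) filter so the condition holds for every row in the group

Corrected query:
SELECT customer FROM orders GROUP BY customer HAVING MIN(total) > (SELECT AVG(total) FROM orders)

Result:
customer
--------
Hank    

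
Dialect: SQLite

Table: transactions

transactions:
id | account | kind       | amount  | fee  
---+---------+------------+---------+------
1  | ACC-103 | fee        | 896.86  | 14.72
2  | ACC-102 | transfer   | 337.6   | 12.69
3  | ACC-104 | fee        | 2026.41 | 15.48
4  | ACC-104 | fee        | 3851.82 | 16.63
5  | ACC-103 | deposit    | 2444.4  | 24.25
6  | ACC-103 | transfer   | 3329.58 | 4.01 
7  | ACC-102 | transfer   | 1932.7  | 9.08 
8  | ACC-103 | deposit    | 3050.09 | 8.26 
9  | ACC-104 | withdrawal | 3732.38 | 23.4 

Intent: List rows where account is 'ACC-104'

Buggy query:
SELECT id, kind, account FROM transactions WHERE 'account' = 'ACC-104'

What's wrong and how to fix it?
Bug: 'account' in single quotes is a string literal, not the column; the comparison is literal-vs-literal and never true

Fix: Remove the quotes around the column name (or use double quotes for an identifier)

Corrected query:
SELECT id, kind, account FROM transactions WHERE account = 'ACC-104'

Result:
id | kind       | account
---+------------+--------
3  | fee        | ACC-104
4  | fee        | ACC-104
9  | withdrawal | ACC-104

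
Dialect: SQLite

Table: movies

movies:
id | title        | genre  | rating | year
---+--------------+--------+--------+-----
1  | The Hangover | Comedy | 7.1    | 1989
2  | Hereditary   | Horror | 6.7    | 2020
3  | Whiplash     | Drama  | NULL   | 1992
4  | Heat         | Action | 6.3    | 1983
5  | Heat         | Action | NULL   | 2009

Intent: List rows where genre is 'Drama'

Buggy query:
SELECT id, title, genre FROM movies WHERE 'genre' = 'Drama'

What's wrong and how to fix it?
Bug: Single quotes denote string literals in SQL; the column name is being compared as a constant string

Fix: Reference the column as genre without single quotes

Corrected query:
SELECT id, title, genre FROM movies WHERE genre = 'Drama'

Result:
id | title    | genre
---+----------+------
3  | Whiplash | Drama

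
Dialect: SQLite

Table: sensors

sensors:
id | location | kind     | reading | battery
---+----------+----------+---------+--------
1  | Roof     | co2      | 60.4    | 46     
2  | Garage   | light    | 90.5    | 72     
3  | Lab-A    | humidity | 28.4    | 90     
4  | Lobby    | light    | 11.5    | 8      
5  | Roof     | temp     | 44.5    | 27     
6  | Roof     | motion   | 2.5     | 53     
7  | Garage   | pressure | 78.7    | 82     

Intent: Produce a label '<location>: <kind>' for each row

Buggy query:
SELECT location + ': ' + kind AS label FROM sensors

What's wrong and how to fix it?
Bug: SQLite uses || for string concatenation; + coerces text to numbers (yielding 0)

Fix: Use the || operator for string concatenation

Corrected query:
SELECT location || ': ' || kind AS label FROM sensors

Result:
label           
----------------
Roof: co2       
Garage: light   
Lab-A: humidity 
Lobby: light    
Roof: temp      
Roof: motion    
Garage: pressure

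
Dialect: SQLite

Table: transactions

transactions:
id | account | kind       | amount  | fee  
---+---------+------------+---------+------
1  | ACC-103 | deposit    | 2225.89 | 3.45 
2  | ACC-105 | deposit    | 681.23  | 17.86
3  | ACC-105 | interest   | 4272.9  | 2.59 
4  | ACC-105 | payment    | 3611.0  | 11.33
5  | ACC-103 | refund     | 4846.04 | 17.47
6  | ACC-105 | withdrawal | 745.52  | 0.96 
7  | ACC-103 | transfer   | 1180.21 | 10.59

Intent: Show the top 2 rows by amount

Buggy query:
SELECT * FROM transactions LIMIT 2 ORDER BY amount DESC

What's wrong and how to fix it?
Bug: ORDER BY cannot follow LIMIT; LIMIT is the final clause

Fix: Swap the clauses: ORDER BY first, then LIMIT

Corrected query:
SELECT * FROM transactions ORDER BY amount DESC LIMIT 2

Result:
id | account | kind     | amount  | fee  
---+---------+----------+---------+------
5  | ACC-103 | refund   | 4846.04 | 17.47
3  | ACC-105 | interest | 4272.9  | 2.59 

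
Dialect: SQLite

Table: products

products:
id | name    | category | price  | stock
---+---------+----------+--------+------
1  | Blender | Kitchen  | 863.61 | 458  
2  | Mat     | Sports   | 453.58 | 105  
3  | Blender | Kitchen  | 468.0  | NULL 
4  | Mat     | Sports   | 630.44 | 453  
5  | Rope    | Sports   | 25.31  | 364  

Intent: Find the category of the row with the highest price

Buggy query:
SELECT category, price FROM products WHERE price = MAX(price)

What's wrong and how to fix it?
Bug: MAX(price) is an aggregate and cannot be used directly in WHERE

Fix: Use a subquery: WHERE price = (SELECT MAX(price) FROM products)

Corrected query:
SELECT category, price FROM products WHERE price = (SELECT MAX(price) FROM products)

Result:
category | price 
---------+-------
Kitchen  | 863.61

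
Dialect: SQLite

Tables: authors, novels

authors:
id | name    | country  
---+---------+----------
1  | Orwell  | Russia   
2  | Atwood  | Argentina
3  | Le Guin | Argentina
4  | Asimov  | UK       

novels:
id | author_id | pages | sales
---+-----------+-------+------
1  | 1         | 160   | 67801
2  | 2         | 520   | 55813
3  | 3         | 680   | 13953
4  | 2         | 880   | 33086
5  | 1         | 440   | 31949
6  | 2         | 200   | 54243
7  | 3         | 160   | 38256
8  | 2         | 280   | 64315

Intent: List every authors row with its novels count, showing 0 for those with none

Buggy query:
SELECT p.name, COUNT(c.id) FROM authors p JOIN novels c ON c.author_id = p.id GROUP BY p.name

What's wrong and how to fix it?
Bug: INNER JOIN drops authors rows that have no matching novels rows

Fix: Use LEFT JOIN so parents without children still appear (COUNT(c.id) gives 0)

Corrected query:
SELECT p.name, COUNT(c.id) FROM authors p LEFT JOIN novels c ON c.author_id = p.id GROUP BY p.name

Result:
name    | COUNT(c.id)
--------+------------
Asimov  | 0          
Atwood  | 4          
Le Guin | 2          
Orwell  | 2          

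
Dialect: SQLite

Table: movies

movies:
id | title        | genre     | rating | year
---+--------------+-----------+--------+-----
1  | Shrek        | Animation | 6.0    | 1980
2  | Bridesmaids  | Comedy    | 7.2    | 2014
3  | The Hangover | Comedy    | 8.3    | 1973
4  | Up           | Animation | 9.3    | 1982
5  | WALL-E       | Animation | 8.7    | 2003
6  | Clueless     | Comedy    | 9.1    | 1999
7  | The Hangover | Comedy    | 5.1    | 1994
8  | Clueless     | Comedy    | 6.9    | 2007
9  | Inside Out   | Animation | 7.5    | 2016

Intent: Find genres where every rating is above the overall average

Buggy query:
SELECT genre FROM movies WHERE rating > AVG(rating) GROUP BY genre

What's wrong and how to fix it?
Bug: AVG() is an aggregate; it can't sit directly in WHERE

Fix: Use a subquery for AVG and a HAVING MIN(...) filter so the condition holds for every row in the group

Corrected query:
SELECT genre FROM movies GROUP BY genre HAVING MIN(rating) > (SELECT AVG(rating) FROM movies)

Result:
(no rows)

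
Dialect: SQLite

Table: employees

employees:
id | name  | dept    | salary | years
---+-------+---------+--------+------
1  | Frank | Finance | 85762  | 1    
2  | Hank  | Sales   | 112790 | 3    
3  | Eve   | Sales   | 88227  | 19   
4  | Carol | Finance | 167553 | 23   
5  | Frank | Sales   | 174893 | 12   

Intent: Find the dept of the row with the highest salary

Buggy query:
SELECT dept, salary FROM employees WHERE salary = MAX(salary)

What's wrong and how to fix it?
Bug: WHERE is evaluated per row; an aggregate over the whole table isn't defined there

Fix: Use a subquery: WHERE salary = (SELECT MAX(salary) FROM employees)

Corrected query:
SELECT dept, salary FROM employees WHERE salary = (SELECT MAX(salary) FROM employees)

Result:
dept  | salary
------+-------
Sales | 174893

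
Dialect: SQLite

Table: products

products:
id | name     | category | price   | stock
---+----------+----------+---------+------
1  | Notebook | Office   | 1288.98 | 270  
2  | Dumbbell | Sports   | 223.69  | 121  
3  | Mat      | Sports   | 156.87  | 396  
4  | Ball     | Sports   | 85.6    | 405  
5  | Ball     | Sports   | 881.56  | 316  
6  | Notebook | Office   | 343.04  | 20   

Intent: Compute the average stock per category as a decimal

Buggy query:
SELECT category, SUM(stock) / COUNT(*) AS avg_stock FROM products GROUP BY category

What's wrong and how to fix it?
Bug: SUM(stock) and COUNT(*) are both integers; the division truncates the fractional part

Fix: Multiply by 1.0 (or CAST to REAL) to force floating-point division

Corrected query:
SELECT category, SUM(stock) * 1.0 / COUNT(*) AS avg_stock FROM products GROUP BY category

Result:
category | avg_stock
---------+----------
Office   | 145      
Sports   | 309.5    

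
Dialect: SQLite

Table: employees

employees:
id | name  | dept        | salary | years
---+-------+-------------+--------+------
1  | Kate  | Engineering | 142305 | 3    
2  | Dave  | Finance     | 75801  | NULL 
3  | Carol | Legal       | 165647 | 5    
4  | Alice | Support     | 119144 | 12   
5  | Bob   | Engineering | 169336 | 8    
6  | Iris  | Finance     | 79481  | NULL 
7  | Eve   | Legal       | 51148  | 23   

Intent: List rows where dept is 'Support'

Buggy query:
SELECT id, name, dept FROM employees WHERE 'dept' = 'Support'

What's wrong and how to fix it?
Bug: 'dept' in single quotes is a string literal, not the column; the comparison is literal-vs-literal and never true

Fix: Remove the quotes around the column name (or use double quotes for an identifier)

Corrected query:
SELECT id, name, dept FROM employees WHERE dept = 'Support'

Result:
id | name  | dept   
---+-------+--------
4  | Alice | Support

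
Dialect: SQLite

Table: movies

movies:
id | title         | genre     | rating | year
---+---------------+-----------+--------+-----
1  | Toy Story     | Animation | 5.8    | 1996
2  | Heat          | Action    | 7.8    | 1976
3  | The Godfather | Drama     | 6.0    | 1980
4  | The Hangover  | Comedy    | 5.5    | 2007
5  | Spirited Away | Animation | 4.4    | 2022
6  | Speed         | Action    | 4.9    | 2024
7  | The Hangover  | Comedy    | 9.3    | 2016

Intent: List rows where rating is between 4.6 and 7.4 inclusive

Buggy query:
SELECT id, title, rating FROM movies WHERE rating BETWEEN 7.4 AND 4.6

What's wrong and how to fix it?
Bug: The bounds are reversed; BETWEEN a AND b requires a <= b to match anything

Fix: Write BETWEEN 4.6 AND 7.4

Corrected query:
SELECT id, title, rating FROM movies WHERE rating BETWEEN 4.6 AND 7.4

Result:
id | title         | rating
---+---------------+-------
1  | Toy Story     | 5.8   
3  | The Godfather | 6     
4  | The Hangover  | 5.5   
6  | Speed         | 4.9   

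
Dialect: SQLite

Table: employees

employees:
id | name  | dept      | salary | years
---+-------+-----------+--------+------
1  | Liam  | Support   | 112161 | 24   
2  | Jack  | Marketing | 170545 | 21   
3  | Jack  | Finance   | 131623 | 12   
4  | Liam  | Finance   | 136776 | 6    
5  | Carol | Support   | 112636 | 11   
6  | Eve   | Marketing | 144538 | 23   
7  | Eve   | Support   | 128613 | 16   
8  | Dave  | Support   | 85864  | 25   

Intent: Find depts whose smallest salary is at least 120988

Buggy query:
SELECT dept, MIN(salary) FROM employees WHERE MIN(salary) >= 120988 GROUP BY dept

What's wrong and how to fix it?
Bug: MIN() in WHERE is a misuse of aggregate

Fix: Use HAVING for the per-group MIN condition

Corrected query:
SELECT dept, MIN(salary) FROM employees GROUP BY dept HAVING MIN(salary) >= 120988

Result:
dept      | MIN(salary)
----------+------------
Finance   | 131623     
Marketing | 144538     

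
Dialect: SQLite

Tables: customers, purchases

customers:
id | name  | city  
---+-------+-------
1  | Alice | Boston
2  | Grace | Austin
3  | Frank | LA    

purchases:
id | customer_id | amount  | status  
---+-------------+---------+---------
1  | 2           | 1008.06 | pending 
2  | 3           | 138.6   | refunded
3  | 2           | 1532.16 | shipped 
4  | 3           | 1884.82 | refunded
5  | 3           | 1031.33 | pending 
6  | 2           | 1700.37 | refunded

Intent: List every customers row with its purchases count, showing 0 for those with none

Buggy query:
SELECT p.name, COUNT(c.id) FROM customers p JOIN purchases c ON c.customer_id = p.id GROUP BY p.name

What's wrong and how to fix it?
Bug: An inner join excludes parents with zero children

Fix: Use LEFT JOIN so parents without children still appear (COUNT(c.id) gives 0)

Corrected query:
SELECT p.name, COUNT(c.id) FROM customers p LEFT JOIN purchases c ON c.customer_id = p.id GROUP BY p.name

Result:
name  | COUNT(c.id)
------+------------
Alice | 0          
Frank | 3          
Grace | 3          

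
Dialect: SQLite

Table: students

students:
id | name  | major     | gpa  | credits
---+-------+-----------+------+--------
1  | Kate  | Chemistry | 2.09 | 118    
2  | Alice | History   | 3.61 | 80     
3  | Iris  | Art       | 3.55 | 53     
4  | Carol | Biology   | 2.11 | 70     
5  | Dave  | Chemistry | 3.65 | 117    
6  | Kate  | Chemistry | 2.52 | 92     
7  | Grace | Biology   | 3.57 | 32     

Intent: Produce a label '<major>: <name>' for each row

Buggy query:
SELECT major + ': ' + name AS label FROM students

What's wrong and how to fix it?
Bug: SQLite uses || for string concatenation; + coerces text to numbers (yielding 0)

Fix: Replace + with || to concatenate text

Corrected query:
SELECT major || ': ' || name AS label FROM students

Result:
label          
---------------
Chemistry: Kate
History: Alice 
Art: Iris      
Biology: Carol 
Chemistry: Dave
Chemistry: Kate
Biology: Grace 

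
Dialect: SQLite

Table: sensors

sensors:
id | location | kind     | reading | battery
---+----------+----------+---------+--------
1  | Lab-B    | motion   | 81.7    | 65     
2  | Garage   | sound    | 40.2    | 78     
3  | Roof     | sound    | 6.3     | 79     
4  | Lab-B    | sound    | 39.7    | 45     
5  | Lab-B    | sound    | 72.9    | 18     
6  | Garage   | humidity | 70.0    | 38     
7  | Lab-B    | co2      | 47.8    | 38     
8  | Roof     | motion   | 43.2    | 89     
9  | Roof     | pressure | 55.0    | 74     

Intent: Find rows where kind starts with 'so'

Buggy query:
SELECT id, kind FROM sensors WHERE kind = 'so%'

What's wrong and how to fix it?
Bug: '=' compares the literal string including the % character; pattern matching needs LIKE

Fix: Replace '=' with LIKE so 'so%' is treated as a pattern

Corrected query:
SELECT id, kind FROM sensors WHERE kind LIKE 'so%'

Result:
id | kind 
---+------
2  | sound
3  | sound
4  | sound
5  | sound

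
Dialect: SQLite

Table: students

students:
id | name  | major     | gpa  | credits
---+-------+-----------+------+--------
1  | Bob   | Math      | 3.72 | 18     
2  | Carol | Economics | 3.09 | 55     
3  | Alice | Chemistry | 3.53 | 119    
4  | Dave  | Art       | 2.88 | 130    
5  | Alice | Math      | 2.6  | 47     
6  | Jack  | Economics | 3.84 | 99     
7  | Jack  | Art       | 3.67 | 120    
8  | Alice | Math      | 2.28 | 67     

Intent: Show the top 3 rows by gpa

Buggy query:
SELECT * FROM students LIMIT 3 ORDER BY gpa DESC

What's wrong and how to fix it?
Bug: ORDER BY cannot follow LIMIT; LIMIT is the final clause

Fix: Sort with ORDER BY, then apply LIMIT

Corrected query:
SELECT * FROM students ORDER BY gpa DESC LIMIT 3

Result:
id | name | major     | gpa  | credits
---+------+-----------+------+--------
6  | Jack | Economics | 3.84 | 99     
1  | Bob  | Math      | 3.72 | 18     
7  | Jack | Art       | 3.67 | 120    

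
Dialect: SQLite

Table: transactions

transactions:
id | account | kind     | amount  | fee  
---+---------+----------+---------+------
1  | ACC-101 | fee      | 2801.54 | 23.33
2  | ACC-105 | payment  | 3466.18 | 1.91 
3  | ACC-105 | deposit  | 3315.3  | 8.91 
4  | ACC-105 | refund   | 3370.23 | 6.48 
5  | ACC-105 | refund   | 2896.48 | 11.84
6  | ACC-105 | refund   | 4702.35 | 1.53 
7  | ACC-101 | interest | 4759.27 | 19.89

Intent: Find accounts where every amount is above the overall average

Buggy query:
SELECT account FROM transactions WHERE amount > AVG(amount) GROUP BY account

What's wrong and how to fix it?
Bug: WHERE evaluates per row before aggregation, so AVG() is unavailable

Fix: Use a subquery for AVG and a HAVING MIN(...) filter so the condition holds for every row in the group

Corrected query:
SELECT account FROM transactions GROUP BY account HAVING MIN(amount) > (SELECT AVG(amount) FROM transactions)

Result:
(no rows)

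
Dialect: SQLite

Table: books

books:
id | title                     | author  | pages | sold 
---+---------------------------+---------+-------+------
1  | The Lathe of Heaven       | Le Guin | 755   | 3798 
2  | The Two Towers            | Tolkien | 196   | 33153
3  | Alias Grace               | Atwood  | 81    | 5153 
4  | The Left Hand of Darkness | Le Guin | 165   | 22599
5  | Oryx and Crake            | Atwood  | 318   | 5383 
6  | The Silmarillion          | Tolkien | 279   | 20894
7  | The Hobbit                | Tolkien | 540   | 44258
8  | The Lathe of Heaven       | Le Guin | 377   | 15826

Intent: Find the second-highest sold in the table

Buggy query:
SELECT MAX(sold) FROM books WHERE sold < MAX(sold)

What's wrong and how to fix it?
Bug: MAX(sold) on the right of the comparison is an aggregate-in-WHERE error

Fix: Put the inner MAX in a scalar subquery

Corrected query:
SELECT MAX(sold) FROM books WHERE sold < (SELECT MAX(sold) FROM books)

Result:
MAX(sold)
---------
33153    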